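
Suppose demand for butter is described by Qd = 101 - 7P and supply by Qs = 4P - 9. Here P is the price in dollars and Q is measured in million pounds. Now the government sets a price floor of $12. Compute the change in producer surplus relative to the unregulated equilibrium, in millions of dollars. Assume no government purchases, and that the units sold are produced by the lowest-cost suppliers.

9.5

Setting quantity demanded equal to quantity supplied, 101 - 7P = 4P - 9, gives P* = 10 and Q* = 31.
Since 12 > 10, the floor is binding.
At P = 12: Qd = 101 - 7·12 = 17 and Qs = 4·12 - 9 = 39.
Producer surplus without the control is ½ · (10 - 2.25) · 31 = 120.125.
With the floor, 17 units are sold at 12. The supply price at Q = 17 is 6.5, so PS = ½ · [(12 - 2.25) + (12 - 6.5)] · 17 = 129.625.
Change in producer surplus = 129.625 - 120.125 = 9.5.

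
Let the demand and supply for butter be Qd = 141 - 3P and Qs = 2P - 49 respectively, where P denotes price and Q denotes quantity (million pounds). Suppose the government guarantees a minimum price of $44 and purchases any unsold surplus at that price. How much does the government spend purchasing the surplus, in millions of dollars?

1320

Equilibrium: 141 - 3P = 2P - 49, so 190 = 5P and P* = 38, Q* = 27.
Since 44 > 38, the floor is binding.
At P = 44: Qd = 141 - 3·44 = 9 and Qs = 2·44 - 49 = 39.
Surplus = Qs - Qd = 30.
Government expenditure = surplus × support price = 30 × 44 = 1320.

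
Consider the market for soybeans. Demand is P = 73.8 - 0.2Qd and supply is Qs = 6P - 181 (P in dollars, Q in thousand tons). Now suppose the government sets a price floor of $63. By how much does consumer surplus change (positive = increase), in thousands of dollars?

Rearranging demand gives Qd = 369 - 5P. Without the control the market clears where 369 - 5P = 6P - 181, i.e. P* = 50 and Q* = 119.
Since 63 > 50, the floor is binding.
At P = 63: Qd = 369 - 5·63 = 54 and Qs = 6·63 - 181 = 197.
Consumer surplus without the control is ½ · (73.8 - 50) · 119 = 1416.1.
With the floor, consumers buy 54 units at 63, so CS = ½ · (73.8 - 63) · 54 = 291.6.
Change in consumer surplus = 291.6 - 1416.1 = -1124.5.

-1124.5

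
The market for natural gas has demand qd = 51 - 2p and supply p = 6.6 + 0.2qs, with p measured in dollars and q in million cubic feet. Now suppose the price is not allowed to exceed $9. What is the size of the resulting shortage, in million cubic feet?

Rearranging supply gives qs = 5p - 33. Equilibrium: 51 - 2p = 5p - 33, so 84 = 7p and p* = 12, q* = 27.
The ceiling of 9 is below the equilibrium price 12, so it binds.
At p = 9: qd = 51 - 2·9 = 33 and qs = 5·9 - 33 = 12.
Shortage = qd - qs = 33 - 12 = 21.

21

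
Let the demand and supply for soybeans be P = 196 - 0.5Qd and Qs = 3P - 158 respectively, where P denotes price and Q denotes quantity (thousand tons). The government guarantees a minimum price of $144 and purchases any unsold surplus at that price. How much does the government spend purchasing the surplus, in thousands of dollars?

24480

Rearranging demand gives Qd = 392 - 2P. In a free market, 392 - 2P = 3P - 158 gives the equilibrium P* = 110, Q* = 172.
Since 144 > 110, the floor is binding.
At P = 144: Qd = 392 - 2·144 = 104 and Qs = 3·144 - 158 = 274.
Surplus = Qs - Qd = 170.
Government expenditure = surplus × support price = 170 × 144 = 24480.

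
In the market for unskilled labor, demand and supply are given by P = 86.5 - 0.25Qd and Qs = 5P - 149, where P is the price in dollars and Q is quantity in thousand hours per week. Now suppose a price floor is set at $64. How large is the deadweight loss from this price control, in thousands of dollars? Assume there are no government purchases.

291.6

Rearranging demand gives Qd = 346 - 4P. Equilibrium: 346 - 4P = 5P - 149, so 495 = 9P and P* = 55, Q* = 126.
The floor of 64 is above the equilibrium price 55, so it binds.
At P = 64: Qd = 346 - 4·64 = 90 and Qs = 5·64 - 149 = 171.
Quantity traded falls to 90. At Q = 90 the demand price is (346 - 90)/4 = 64 and the supply price is (149 + 90)/5 = 47.8.
Deadweight loss = ½ · (64 - 47.8) · (126 - 90) = ½ · 16.2 · 36 = 291.6.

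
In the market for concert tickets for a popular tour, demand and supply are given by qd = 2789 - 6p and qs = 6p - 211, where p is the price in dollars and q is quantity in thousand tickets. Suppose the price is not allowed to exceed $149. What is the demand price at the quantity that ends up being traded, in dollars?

351

In a free market, 2789 - 6p = 6p - 211 gives the equilibrium p* = 250, q* = 1289.
Since 149 < 250, the ceiling is binding.
At p = 149: qd = 2789 - 6·149 = 1895 and qs = 6·149 - 211 = 683.
Only 683 units reach the market. On the demand curve, the marginal buyer's willingness to pay at q = 683 is (2789 - 683)/6 = 351.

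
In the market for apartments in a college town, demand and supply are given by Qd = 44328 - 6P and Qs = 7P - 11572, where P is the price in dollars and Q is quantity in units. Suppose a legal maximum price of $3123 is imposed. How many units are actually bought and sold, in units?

10289

Without the control the market clears where 44328 - 6P = 7P - 11572, i.e. P* = 4300 and Q* = 18528.
Because the ceiling (3123) lies below the market-clearing price, it is binding.
At P = 3123: Qd = 44328 - 6·3123 = 25590 and Qs = 7·3123 - 11572 = 10289.
The quantity actually transacted is the short side, supply: 10289.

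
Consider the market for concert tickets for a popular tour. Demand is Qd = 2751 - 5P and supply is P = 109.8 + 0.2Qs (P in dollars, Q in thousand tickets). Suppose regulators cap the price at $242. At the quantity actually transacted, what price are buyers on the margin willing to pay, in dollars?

Rearranging supply gives Qs = 5P - 549. Setting quantity demanded equal to quantity supplied, 2751 - 5P = 5P - 549, gives P* = 330 and Q* = 1101.
Since 242 < 330, the ceiling is binding.
At P = 242: Qd = 2751 - 5·242 = 1541 and Qs = 5·242 - 549 = 661.
Only 661 units reach the market. On the demand curve, the marginal buyer's willingness to pay at Q = 661 is (2751 - 661)/5 = 418.

418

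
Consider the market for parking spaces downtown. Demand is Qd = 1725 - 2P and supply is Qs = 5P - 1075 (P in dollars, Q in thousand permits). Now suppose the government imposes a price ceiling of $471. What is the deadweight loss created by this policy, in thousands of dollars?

0

In a free market, 1725 - 2P = 5P - 1075 gives the equilibrium P* = 400, Q* = 925.
The ceiling of 471 is above the equilibrium price 400, so it is not binding; the market clears at P* = 400, Q* = 925.
Since the control does not bind, no trades are prevented and deadweight loss is zero.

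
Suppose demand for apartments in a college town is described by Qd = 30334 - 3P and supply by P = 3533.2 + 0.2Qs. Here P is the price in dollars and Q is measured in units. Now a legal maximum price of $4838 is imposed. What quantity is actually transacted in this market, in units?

6524

Rearranging supply gives Qs = 5P - 17666. Without the control the market clears where 30334 - 3P = 5P - 17666, i.e. P* = 6000 and Q* = 12334.
Because the ceiling (4838) lies below the market-clearing price, it is binding.
At P = 4838: Qd = 30334 - 3·4838 = 15820 and Qs = 5·4838 - 17666 = 6524.
The quantity actually transacted is the short side, supply: 6524.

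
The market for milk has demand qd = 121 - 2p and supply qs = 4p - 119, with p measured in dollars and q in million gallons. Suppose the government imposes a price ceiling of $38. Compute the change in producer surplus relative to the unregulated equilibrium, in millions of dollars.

-74

Without the control the market clears where 121 - 2p = 4p - 119, i.e. p* = 40 and q* = 41.
Since 38 < 40, the ceiling is binding.
At p = 38: qd = 121 - 2·38 = 45 and qs = 4·38 - 119 = 33.
Producer surplus without the control is ½ · (40 - 29.75) · 41 = 210.125.
With the ceiling, producers sell 33 units at 38, so PS = ½ · (38 - 29.75) · 33 = 136.125.
Change in producer surplus = 136.125 - 210.125 = -74.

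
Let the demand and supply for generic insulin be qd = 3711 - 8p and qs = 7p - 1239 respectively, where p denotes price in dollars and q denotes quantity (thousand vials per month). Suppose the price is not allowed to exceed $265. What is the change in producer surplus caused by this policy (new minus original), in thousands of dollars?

-54827.5

Equilibrium: 3711 - 8p = 7p - 1239, so 4950 = 15p and p* = 330, q* = 1071.
Because the ceiling (265) lies below the market-clearing price, it is binding.
At p = 265: qd = 3711 - 8·265 = 1591 and qs = 7·265 - 1239 = 616.
Producer surplus without the control is ½ · (330 - 177) · 1071 = 81931.5.
With the ceiling, producers sell 616 units at 265, so PS = ½ · (265 - 177) · 616 = 27104.
Change in producer surplus = 27104 - 81931.5 = -54827.5.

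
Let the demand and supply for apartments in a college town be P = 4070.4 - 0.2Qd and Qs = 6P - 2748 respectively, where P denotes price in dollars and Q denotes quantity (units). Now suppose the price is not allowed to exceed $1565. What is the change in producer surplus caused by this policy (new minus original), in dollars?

-4412145

Rearranging demand gives Qd = 20352 - 5P. In a free market, 20352 - 5P = 6P - 2748 gives the equilibrium P* = 2100, Q* = 9852.
Because the ceiling (1565) lies below the market-clearing price, it is binding.
At P = 1565: Qd = 20352 - 5·1565 = 12527 and Qs = 6·1565 - 2748 = 6642.
Producer surplus without the control is ½ · (2100 - 458) · 9852 = 8088492.
With the ceiling, producers sell 6642 units at 1565, so PS = ½ · (1565 - 458) · 6642 = 3676347.
Change in producer surplus = 3676347 - 8088492 = -4412145.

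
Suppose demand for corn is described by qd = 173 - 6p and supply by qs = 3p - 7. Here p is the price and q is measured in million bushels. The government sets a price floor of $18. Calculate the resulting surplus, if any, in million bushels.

0

Equilibrium: 173 - 6p = 3p - 7, so 180 = 9p and p* = 20, q* = 53.
The floor of 18 is below the equilibrium price 20, so it is not binding; the market clears at p* = 20, q* = 53.
Since the control does not bind, there is no surplus.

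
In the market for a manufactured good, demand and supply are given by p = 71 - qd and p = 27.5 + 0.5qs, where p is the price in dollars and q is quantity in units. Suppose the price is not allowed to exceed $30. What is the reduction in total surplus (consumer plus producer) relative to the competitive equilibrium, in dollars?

Rearranging demand gives qd = 71 - p; rearranging supply gives qs = 2p - 55. Setting quantity demanded equal to quantity supplied, 71 - p = 2p - 55, gives p* = 42 and q* = 29.
The ceiling of 30 is below the equilibrium price 42, so it binds.
At p = 30: qd = 71 - 30 = 41 and qs = 2·30 - 55 = 5.
Quantity traded falls to 5. At q = 5 the demand price is 71 - 5 = 66 and the supply price is (55 + 5)/2 = 30.
Deadweight loss = ½ · (66 - 30) · (29 - 5) = ½ · 36 · 24 = 432.

432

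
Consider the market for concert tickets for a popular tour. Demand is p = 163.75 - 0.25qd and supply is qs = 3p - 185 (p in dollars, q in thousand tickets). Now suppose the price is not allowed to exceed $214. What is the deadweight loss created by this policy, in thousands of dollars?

0

Rearranging demand gives qd = 655 - 4p. Equilibrium: 655 - 4p = 3p - 185, so 840 = 7p and p* = 120, q* = 175.
Since 214 is above p* = 120, the ceiling does not bind and the free-market outcome prevails.
Since the control does not bind, no trades are prevented and deadweight loss is zero.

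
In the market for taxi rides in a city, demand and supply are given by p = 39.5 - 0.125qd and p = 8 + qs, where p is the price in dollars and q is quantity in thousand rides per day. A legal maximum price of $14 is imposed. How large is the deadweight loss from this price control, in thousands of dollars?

272.25

Rearranging demand gives qd = 316 - 8p; rearranging supply gives qs = p - 8. Without the control the market clears where 316 - 8p = p - 8, i.e. p* = 36 and q* = 28.
The ceiling of 14 is below the equilibrium price 36, so it binds.
At p = 14: qd = 316 - 8·14 = 204 and qs = 14 - 8 = 6.
Quantity traded falls to 6. At q = 6 the demand price is (316 - 6)/8 = 38.75 and the supply price is 8 + 6 = 14.
Deadweight loss = ½ · (38.75 - 14) · (28 - 6) = ½ · 24.75 · 22 = 272.25.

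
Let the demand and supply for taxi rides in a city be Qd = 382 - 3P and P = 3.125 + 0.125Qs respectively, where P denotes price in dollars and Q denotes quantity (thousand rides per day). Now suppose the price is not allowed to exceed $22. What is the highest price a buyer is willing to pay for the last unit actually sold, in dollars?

77

Rearranging supply gives Qs = 8P - 25. Equilibrium: 382 - 3P = 8P - 25, so 407 = 11P and P* = 37, Q* = 271.
Since 22 < 37, the ceiling is binding.
At P = 22: Qd = 382 - 3·22 = 316 and Qs = 8·22 - 25 = 151.
Only 151 units reach the market. On the demand curve, the marginal buyer's willingness to pay at Q = 151 is (382 - 151)/3 = 77.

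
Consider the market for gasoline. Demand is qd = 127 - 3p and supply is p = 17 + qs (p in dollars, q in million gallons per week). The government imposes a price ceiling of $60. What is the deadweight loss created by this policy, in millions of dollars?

0

Rearranging supply gives qs = p - 17. Setting quantity demanded equal to quantity supplied, 127 - 3p = p - 17, gives p* = 36 and q* = 19.
The ceiling of 60 is above the equilibrium price 36, so it is not binding; the market clears at p* = 36, q* = 19.
Since the control does not bind, no trades are prevented and deadweight loss is zero.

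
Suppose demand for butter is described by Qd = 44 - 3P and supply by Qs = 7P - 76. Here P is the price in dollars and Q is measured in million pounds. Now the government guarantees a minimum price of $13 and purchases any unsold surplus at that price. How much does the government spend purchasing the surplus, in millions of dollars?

130

Without the control the market clears where 44 - 3P = 7P - 76, i.e. P* = 12 and Q* = 8.
The floor of 13 is above the equilibrium price 12, so it binds.
At P = 13: Qd = 44 - 3·13 = 5 and Qs = 7·13 - 76 = 15.
Surplus = Qs - Qd = 10.
Government expenditure = surplus × support price = 10 × 13 = 130.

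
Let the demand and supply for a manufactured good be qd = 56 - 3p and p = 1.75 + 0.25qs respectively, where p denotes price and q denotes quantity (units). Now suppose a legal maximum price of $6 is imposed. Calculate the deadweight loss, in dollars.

Rearranging supply gives qs = 4p - 7. In a free market, 56 - 3p = 4p - 7 gives the equilibrium p* = 9, q* = 29.
Because the ceiling (6) lies below the market-clearing price, it is binding.
At p = 6: qd = 56 - 3·6 = 38 and qs = 4·6 - 7 = 17.
Quantity traded falls to 17. At q = 17 the demand price is (56 - 17)/3 = 13 and the supply price is (7 + 17)/4 = 6.
Deadweight loss = ½ · (13 - 6) · (29 - 17) = ½ · 7 · 12 = 42.

42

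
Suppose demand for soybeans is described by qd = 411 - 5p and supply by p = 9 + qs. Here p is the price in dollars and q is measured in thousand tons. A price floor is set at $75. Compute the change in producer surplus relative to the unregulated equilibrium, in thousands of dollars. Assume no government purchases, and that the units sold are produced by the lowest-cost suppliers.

-132.5

Rearranging supply gives qs = p - 9. In a free market, 411 - 5p = p - 9 gives the equilibrium p* = 70, q* = 61.
The floor of 75 is above the equilibrium price 70, so it binds.
At p = 75: qd = 411 - 5·75 = 36 and qs = 75 - 9 = 66.
Producer surplus without the control is ½ · (70 - 9) · 61 = 1860.5.
With the floor, 36 units are sold at 75. The supply price at q = 36 is 45, so PS = ½ · [(75 - 9) + (75 - 45)] · 36 = 1728.
Change in producer surplus = 1728 - 1860.5 = -132.5.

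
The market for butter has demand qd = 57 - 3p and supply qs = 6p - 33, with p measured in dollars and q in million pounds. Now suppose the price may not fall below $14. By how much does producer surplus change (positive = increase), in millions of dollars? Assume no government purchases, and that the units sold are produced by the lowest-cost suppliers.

In a free market, 57 - 3p = 6p - 33 gives the equilibrium p* = 10, q* = 27.
Since 14 > 10, the floor is binding.
At p = 14: qd = 57 - 3·14 = 15 and qs = 6·14 - 33 = 51.
Producer surplus without the control is ½ · (10 - 5.5) · 27 = 60.75.
With the floor, 15 units are sold at 14. The supply price at q = 15 is 8, so PS = ½ · [(14 - 5.5) + (14 - 8)] · 15 = 108.75.
Change in producer surplus = 108.75 - 60.75 = 48.

48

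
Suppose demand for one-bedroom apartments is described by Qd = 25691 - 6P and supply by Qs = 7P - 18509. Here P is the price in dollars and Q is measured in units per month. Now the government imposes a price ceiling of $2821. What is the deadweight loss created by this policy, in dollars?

2542244.25

Setting quantity demanded equal to quantity supplied, 25691 - 6P = 7P - 18509, gives P* = 3400 and Q* = 5291.
Since 2821 < 3400, the ceiling is binding.
At P = 2821: Qd = 25691 - 6·2821 = 8765 and Qs = 7·2821 - 18509 = 1238.
Quantity traded falls to 1238. At Q = 1238 the demand price is (25691 - 1238)/6 = 4075.5 and the supply price is (18509 + 1238)/7 = 2821.
Deadweight loss = ½ · (4075.5 - 2821) · (5291 - 1238) = ½ · 1254.5 · 4053 = 2542244.25.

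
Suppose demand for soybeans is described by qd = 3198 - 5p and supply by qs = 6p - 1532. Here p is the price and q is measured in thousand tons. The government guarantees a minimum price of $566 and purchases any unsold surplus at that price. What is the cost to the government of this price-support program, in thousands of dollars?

Equilibrium: 3198 - 5p = 6p - 1532, so 4730 = 11p and p* = 430, q* = 1048.
Since 566 > 430, the floor is binding.
At p = 566: qd = 3198 - 5·566 = 368 and qs = 6·566 - 1532 = 1864.
Surplus = qs - qd = 1496.
Government expenditure = surplus × support price = 1496 × 566 = 846736.

846736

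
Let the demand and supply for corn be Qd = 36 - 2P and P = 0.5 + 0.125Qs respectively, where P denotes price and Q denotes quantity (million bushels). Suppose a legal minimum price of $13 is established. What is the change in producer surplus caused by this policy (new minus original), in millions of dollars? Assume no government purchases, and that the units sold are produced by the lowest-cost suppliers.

69.75

Rearranging supply gives Qs = 8P - 4. Without the control the market clears where 36 - 2P = 8P - 4, i.e. P* = 4 and Q* = 28.
Since 13 > 4, the floor is binding.
At P = 13: Qd = 36 - 2·13 = 10 and Qs = 8·13 - 4 = 100.
Producer surplus without the control is ½ · (4 - 0.5) · 28 = 49.
With the floor, 10 units are sold at 13. The supply price at Q = 10 is 1.75, so PS = ½ · [(13 - 0.5) + (13 - 1.75)] · 10 = 118.75.
Change in producer surplus = 118.75 - 49 = 69.75.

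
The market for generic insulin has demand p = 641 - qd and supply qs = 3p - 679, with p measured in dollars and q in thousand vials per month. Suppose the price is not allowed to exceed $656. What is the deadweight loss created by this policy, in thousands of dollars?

Rearranging demand gives qd = 641 - p. Without the control the market clears where 641 - p = 3p - 679, i.e. p* = 330 and q* = 311.
The ceiling of 656 is above the equilibrium price 330, so it is not binding; the market clears at p* = 330, q* = 311.
Since the control does not bind, no trades are prevented and deadweight loss is zero.

0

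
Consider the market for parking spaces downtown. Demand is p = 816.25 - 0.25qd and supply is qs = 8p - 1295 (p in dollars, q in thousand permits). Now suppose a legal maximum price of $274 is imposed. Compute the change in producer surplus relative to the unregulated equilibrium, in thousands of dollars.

Rearranging demand gives qd = 3265 - 4p. Without the control the market clears where 3265 - 4p = 8p - 1295, i.e. p* = 380 and q* = 1745.
The ceiling of 274 is below the equilibrium price 380, so it binds.
At p = 274: qd = 3265 - 4·274 = 2169 and qs = 8·274 - 1295 = 897.
Producer surplus without the control is ½ · (380 - 161.875) · 1745 = 190314.0625.
With the ceiling, producers sell 897 units at 274, so PS = ½ · (274 - 161.875) · 897 = 50288.0625.
Change in producer surplus = 50288.0625 - 190314.0625 = -140026.

-140026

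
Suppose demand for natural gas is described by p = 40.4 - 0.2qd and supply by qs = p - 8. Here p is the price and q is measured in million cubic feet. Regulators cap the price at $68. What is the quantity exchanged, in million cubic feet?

27

Rearranging demand gives qd = 202 - 5p. Without the control the market clears where 202 - 5p = p - 8, i.e. p* = 35 and q* = 27.
The ceiling of 68 is above the equilibrium price 35, so it is not binding; the market clears at p* = 35, q* = 27.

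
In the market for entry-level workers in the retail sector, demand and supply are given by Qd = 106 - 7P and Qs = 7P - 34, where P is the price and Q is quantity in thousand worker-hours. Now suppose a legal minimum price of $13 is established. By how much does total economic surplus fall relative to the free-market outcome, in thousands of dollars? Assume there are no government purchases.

63

In a free market, 106 - 7P = 7P - 34 gives the equilibrium P* = 10, Q* = 36.
The floor of 13 is above the equilibrium price 10, so it binds.
At P = 13: Qd = 106 - 7·13 = 15 and Qs = 7·13 - 34 = 57.
Quantity traded falls to 15. At Q = 15 the demand price is (106 - 15)/7 = 13 and the supply price is (34 + 15)/7 = 7.
Deadweight loss = ½ · (13 - 7) · (36 - 15) = ½ · 6 · 21 = 63.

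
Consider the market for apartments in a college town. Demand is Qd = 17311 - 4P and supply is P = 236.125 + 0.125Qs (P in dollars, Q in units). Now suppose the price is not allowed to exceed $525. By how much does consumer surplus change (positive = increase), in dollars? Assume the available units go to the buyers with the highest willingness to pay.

-6760675

Rearranging supply gives Qs = 8P - 1889. Without the control the market clears where 17311 - 4P = 8P - 1889, i.e. P* = 1600 and Q* = 10911.
The ceiling of 525 is below the equilibrium price 1600, so it binds.
At P = 525: Qd = 17311 - 4·525 = 15211 and Qs = 8·525 - 1889 = 2311.
Consumer surplus without the control is ½ · (4327.75 - 1600) · 10911 = 14881240.125.
With the ceiling, 2311 units are sold at 525 (assume they go to the highest-value buyers). The demand price at Q = 2311 is 3750, so CS = ½ · [(4327.75 - 525) + (3750 - 525)] · 2311 = 8120565.125.
Change in consumer surplus = 8120565.125 - 14881240.125 = -6760675.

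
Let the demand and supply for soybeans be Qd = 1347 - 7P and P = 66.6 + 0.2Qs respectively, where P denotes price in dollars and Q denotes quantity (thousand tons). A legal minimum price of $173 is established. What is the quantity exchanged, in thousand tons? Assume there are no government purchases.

Rearranging supply gives Qs = 5P - 333. In a free market, 1347 - 7P = 5P - 333 gives the equilibrium P* = 140, Q* = 367.
Because the floor (173) lies above the market-clearing price, it is binding.
At P = 173: Qd = 1347 - 7·173 = 136 and Qs = 5·173 - 333 = 532.
The quantity actually transacted is the short side, demand: 136.

136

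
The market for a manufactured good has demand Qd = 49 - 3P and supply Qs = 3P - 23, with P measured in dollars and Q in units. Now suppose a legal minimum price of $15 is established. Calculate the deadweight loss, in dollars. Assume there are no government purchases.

27

Setting quantity demanded equal to quantity supplied, 49 - 3P = 3P - 23, gives P* = 12 and Q* = 13.
Because the floor (15) lies above the market-clearing price, it is binding.
At P = 15: Qd = 49 - 3·15 = 4 and Qs = 3·15 - 23 = 22.
Quantity traded falls to 4. At Q = 4 the demand price is (49 - 4)/3 = 15 and the supply price is (23 + 4)/3 = 9.
Deadweight loss = ½ · (15 - 9) · (13 - 4) = ½ · 6 · 9 = 27.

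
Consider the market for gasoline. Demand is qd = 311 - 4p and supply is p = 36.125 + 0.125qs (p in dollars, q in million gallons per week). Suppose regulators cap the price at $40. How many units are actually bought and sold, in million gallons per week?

31

Rearranging supply gives qs = 8p - 289. Equilibrium: 311 - 4p = 8p - 289, so 600 = 12p and p* = 50, q* = 111.
Since 40 < 50, the ceiling is binding.
At p = 40: qd = 311 - 4·40 = 151 and qs = 8·40 - 289 = 31.
The quantity actually transacted is the short side, supply: 31.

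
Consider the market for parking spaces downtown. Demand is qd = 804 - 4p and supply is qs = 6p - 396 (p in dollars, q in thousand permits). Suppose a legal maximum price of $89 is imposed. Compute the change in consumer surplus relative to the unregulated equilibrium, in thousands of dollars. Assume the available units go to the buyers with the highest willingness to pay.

-46.5

Equilibrium: 804 - 4p = 6p - 396, so 1200 = 10p and p* = 120, q* = 324.
The ceiling of 89 is below the equilibrium price 120, so it binds.
At p = 89: qd = 804 - 4·89 = 448 and qs = 6·89 - 396 = 138.
Consumer surplus without the control is ½ · (201 - 120) · 324 = 13122.
With the ceiling, 138 units are sold at 89 (assume they go to the highest-value buyers). The demand price at q = 138 is 166.5, so CS = ½ · [(201 - 89) + (166.5 - 89)] · 138 = 13075.5.
Change in consumer surplus = 13075.5 - 13122 = -46.5.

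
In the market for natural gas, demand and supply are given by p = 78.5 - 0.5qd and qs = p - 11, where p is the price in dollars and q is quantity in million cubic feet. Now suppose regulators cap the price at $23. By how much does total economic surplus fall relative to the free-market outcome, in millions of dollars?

816.75

Rearranging demand gives qd = 157 - 2p. In a free market, 157 - 2p = p - 11 gives the equilibrium p* = 56, q* = 45.
The ceiling of 23 is below the equilibrium price 56, so it binds.
At p = 23: qd = 157 - 2·23 = 111 and qs = 23 - 11 = 12.
Quantity traded falls to 12. At q = 12 the demand price is (157 - 12)/2 = 72.5 and the supply price is 11 + 12 = 23.
Deadweight loss = ½ · (72.5 - 23) · (45 - 12) = ½ · 49.5 · 33 = 816.75.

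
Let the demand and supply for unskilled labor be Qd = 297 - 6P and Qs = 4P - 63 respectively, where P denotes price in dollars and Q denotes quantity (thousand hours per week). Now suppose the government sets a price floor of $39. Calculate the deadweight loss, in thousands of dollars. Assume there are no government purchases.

Equilibrium: 297 - 6P = 4P - 63, so 360 = 10P and P* = 36, Q* = 81.
The floor of 39 is above the equilibrium price 36, so it binds.
At P = 39: Qd = 297 - 6·39 = 63 and Qs = 4·39 - 63 = 93.
Quantity traded falls to 63. At Q = 63 the demand price is (297 - 63)/6 = 39 and the supply price is (63 + 63)/4 = 31.5.
Deadweight loss = ½ · (39 - 31.5) · (81 - 63) = ½ · 7.5 · 18 = 67.5.

67.5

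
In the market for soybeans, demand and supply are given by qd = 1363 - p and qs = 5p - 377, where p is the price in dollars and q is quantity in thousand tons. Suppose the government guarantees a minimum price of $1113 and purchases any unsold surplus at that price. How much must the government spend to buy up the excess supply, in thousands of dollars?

5495994

In a free market, 1363 - p = 5p - 377 gives the equilibrium p* = 290, q* = 1073.
Since 1113 > 290, the floor is binding.
At p = 1113: qd = 1363 - 1113 = 250 and qs = 5·1113 - 377 = 5188.
Surplus = qs - qd = 4938.
Government expenditure = surplus × support price = 4938 × 1113 = 5495994.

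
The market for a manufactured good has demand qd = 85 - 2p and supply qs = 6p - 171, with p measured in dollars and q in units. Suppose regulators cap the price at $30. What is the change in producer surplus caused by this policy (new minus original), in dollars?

-30

In a free market, 85 - 2p = 6p - 171 gives the equilibrium p* = 32, q* = 21.
Since 30 < 32, the ceiling is binding.
At p = 30: qd = 85 - 2·30 = 25 and qs = 6·30 - 171 = 9.
Producer surplus without the control is ½ · (32 - 28.5) · 21 = 36.75.
With the ceiling, producers sell 9 units at 30, so PS = ½ · (30 - 28.5) · 9 = 6.75.
Change in producer surplus = 6.75 - 36.75 = -30.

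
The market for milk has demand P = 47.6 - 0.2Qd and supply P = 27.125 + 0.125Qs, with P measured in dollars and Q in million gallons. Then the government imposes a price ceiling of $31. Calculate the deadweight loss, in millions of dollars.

166.4

Rearranging demand gives Qd = 238 - 5P; rearranging supply gives Qs = 8P - 217. Equilibrium: 238 - 5P = 8P - 217, so 455 = 13P and P* = 35, Q* = 63.
The ceiling of 31 is below the equilibrium price 35, so it binds.
At P = 31: Qd = 238 - 5·31 = 83 and Qs = 8·31 - 217 = 31.
Quantity traded falls to 31. At Q = 31 the demand price is (238 - 31)/5 = 41.4 and the supply price is (217 + 31)/8 = 31.
Deadweight loss = ½ · (41.4 - 31) · (63 - 31) = ½ · 10.4 · 32 = 166.4.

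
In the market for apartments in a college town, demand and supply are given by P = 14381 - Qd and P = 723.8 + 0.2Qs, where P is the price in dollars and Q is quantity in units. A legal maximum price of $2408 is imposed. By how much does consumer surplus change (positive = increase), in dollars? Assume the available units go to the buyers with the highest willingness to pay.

Rearranging demand gives Qd = 14381 - P; rearranging supply gives Qs = 5P - 3619. In a free market, 14381 - P = 5P - 3619 gives the equilibrium P* = 3000, Q* = 11381.
Since 2408 < 3000, the ceiling is binding.
At P = 2408: Qd = 14381 - 2408 = 11973 and Qs = 5·2408 - 3619 = 8421.
Consumer surplus without the control is ½ · (14381 - 3000) · 11381 = 64763580.5.
With the ceiling, 8421 units are sold at 2408 (assume they go to the highest-value buyers). The demand price at Q = 8421 is 5960, so CS = ½ · [(14381 - 2408) + (5960 - 2408)] · 8421 = 65368012.5.
Change in consumer surplus = 65368012.5 - 64763580.5 = 604432.

604432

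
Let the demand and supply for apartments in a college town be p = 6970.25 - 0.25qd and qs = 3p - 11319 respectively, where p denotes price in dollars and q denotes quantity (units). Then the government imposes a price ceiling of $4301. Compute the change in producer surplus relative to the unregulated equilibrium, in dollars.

Rearranging demand gives qd = 27881 - 4p. Without the control the market clears where 27881 - 4p = 3p - 11319, i.e. p* = 5600 and q* = 5481.
Because the ceiling (4301) lies below the market-clearing price, it is binding.
At p = 4301: qd = 27881 - 4·4301 = 10677 and qs = 3·4301 - 11319 = 1584.
Producer surplus without the control is ½ · (5600 - 3773) · 5481 = 5006893.5.
With the ceiling, producers sell 1584 units at 4301, so PS = ½ · (4301 - 3773) · 1584 = 418176.
Change in producer surplus = 418176 - 5006893.5 = -4588717.5.

-4588717.5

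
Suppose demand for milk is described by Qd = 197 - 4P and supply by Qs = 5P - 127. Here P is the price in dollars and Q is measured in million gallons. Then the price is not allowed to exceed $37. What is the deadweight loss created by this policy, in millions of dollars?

Equilibrium: 197 - 4P = 5P - 127, so 324 = 9P and P* = 36, Q* = 53.
The ceiling of 37 is above the equilibrium price 36, so it is not binding; the market clears at P* = 36, Q* = 53.
Since the control does not bind, no trades are prevented and deadweight loss is zero.

0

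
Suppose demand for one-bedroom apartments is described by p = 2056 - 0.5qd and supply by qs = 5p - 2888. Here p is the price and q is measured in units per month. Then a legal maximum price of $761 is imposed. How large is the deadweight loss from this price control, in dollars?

499808.75

Rearranging demand gives qd = 4112 - 2p. In a free market, 4112 - 2p = 5p - 2888 gives the equilibrium p* = 1000, q* = 2112.
The ceiling of 761 is below the equilibrium price 1000, so it binds.
At p = 761: qd = 4112 - 2·761 = 2590 and qs = 5·761 - 2888 = 917.
Quantity traded falls to 917. At q = 917 the demand price is (4112 - 917)/2 = 1597.5 and the supply price is (2888 + 917)/5 = 761.
Deadweight loss = ½ · (1597.5 - 761) · (2112 - 917) = ½ · 836.5 · 1195 = 499808.75.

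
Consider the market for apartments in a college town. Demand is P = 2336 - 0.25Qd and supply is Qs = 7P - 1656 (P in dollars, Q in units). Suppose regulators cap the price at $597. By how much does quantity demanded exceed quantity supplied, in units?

4433

Rearranging demand gives Qd = 9344 - 4P. Equilibrium: 9344 - 4P = 7P - 1656, so 11000 = 11P and P* = 1000, Q* = 5344.
Since 597 < 1000, the ceiling is binding.
At P = 597: Qd = 9344 - 4·597 = 6956 and Qs = 7·597 - 1656 = 2523.
Shortage = Qd - Qs = 6956 - 2523 = 4433.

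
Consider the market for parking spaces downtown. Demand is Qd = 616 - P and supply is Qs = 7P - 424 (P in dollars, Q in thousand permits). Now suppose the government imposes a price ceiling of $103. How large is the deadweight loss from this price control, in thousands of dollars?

Without the control the market clears where 616 - P = 7P - 424, i.e. P* = 130 and Q* = 486.
The ceiling of 103 is below the equilibrium price 130, so it binds.
At P = 103: Qd = 616 - 103 = 513 and Qs = 7·103 - 424 = 297.
Quantity traded falls to 297. At Q = 297 the demand price is 616 - 297 = 319 and the supply price is (424 + 297)/7 = 103.
Deadweight loss = ½ · (319 - 103) · (486 - 297) = ½ · 216 · 189 = 20412.

20412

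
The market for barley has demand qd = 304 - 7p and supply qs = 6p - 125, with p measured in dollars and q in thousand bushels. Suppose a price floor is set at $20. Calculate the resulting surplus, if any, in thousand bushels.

0

Setting quantity demanded equal to quantity supplied, 304 - 7p = 6p - 125, gives p* = 33 and q* = 73.
Since 20 is below p* = 33, the floor does not bind and the free-market outcome prevails.
Since the control does not bind, there is no surplus.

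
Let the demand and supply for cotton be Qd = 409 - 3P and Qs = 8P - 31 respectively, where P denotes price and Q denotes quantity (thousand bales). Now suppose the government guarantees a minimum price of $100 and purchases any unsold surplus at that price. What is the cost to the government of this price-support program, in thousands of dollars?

66000

Setting quantity demanded equal to quantity supplied, 409 - 3P = 8P - 31, gives P* = 40 and Q* = 289.
The floor of 100 is above the equilibrium price 40, so it binds.
At P = 100: Qd = 409 - 3·100 = 109 and Qs = 8·100 - 31 = 769.
Surplus = Qs - Qd = 660.
Government expenditure = surplus × support price = 660 × 100 = 66000.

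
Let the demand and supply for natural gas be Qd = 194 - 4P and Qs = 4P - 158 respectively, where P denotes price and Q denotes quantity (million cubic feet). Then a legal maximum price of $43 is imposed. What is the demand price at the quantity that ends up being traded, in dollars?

45

Setting quantity demanded equal to quantity supplied, 194 - 4P = 4P - 158, gives P* = 44 and Q* = 18.
Because the ceiling (43) lies below the market-clearing price, it is binding.
At P = 43: Qd = 194 - 4·43 = 22 and Qs = 4·43 - 158 = 14.
Only 14 units reach the market. On the demand curve, the marginal buyer's willingness to pay at Q = 14 is (194 - 14)/4 = 45.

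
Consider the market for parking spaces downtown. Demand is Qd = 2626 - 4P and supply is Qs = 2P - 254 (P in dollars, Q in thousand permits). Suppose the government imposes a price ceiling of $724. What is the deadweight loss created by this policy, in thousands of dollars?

In a free market, 2626 - 4P = 2P - 254 gives the equilibrium P* = 480, Q* = 706.
Since 724 is above P* = 480, the ceiling does not bind and the free-market outcome prevails.
Since the control does not bind, no trades are prevented and deadweight loss is zero.

0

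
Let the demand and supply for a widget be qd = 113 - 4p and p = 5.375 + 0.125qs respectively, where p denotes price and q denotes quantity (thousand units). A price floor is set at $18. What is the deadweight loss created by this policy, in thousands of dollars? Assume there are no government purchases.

75

Rearranging supply gives qs = 8p - 43. Setting quantity demanded equal to quantity supplied, 113 - 4p = 8p - 43, gives p* = 13 and q* = 61.
Because the floor (18) lies above the market-clearing price, it is binding.
At p = 18: qd = 113 - 4·18 = 41 and qs = 8·18 - 43 = 101.
Quantity traded falls to 41. At q = 41 the demand price is (113 - 41)/4 = 18 and the supply price is (43 + 41)/8 = 10.5.
Deadweight loss = ½ · (18 - 10.5) · (61 - 41) = ½ · 7.5 · 20 = 75.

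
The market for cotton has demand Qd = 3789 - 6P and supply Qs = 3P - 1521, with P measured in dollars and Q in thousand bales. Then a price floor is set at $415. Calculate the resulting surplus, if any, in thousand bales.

Without the control the market clears where 3789 - 6P = 3P - 1521, i.e. P* = 590 and Q* = 249.
Since 415 is below P* = 590, the floor does not bind and the free-market outcome prevails.
Since the control does not bind, there is no surplus.

0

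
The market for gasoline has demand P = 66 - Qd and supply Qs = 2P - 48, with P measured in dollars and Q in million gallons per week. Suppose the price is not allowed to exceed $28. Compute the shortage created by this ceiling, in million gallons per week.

30

Rearranging demand gives Qd = 66 - P. Without the control the market clears where 66 - P = 2P - 48, i.e. P* = 38 and Q* = 28.
Because the ceiling (28) lies below the market-clearing price, it is binding.
At P = 28: Qd = 66 - 28 = 38 and Qs = 2·28 - 48 = 8.
Shortage = Qd - Qs = 38 - 8 = 30.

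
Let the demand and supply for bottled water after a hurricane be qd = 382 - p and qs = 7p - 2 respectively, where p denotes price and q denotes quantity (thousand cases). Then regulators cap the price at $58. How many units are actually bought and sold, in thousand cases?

Without the control the market clears where 382 - p = 7p - 2, i.e. p* = 48 and q* = 334.
The ceiling of 58 is above the equilibrium price 48, so it is not binding; the market clears at p* = 48, q* = 334.

334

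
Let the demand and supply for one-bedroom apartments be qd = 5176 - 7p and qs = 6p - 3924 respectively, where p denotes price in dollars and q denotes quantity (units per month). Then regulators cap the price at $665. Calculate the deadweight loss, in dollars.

Without the control the market clears where 5176 - 7p = 6p - 3924, i.e. p* = 700 and q* = 276.
The ceiling of 665 is below the equilibrium price 700, so it binds.
At p = 665: qd = 5176 - 7·665 = 521 and qs = 6·665 - 3924 = 66.
Quantity traded falls to 66. At q = 66 the demand price is (5176 - 66)/7 = 730 and the supply price is (3924 + 66)/6 = 665.
Deadweight loss = ½ · (730 - 665) · (276 - 66) = ½ · 65 · 210 = 6825.

6825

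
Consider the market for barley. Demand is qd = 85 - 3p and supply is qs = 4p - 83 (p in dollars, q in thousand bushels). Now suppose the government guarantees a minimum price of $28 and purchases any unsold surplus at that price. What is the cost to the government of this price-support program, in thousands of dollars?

In a free market, 85 - 3p = 4p - 83 gives the equilibrium p* = 24, q* = 13.
Because the floor (28) lies above the market-clearing price, it is binding.
At p = 28: qd = 85 - 3·28 = 1 and qs = 4·28 - 83 = 29.
Surplus = qs - qd = 28.
Government expenditure = surplus × support price = 28 × 28 = 784.

784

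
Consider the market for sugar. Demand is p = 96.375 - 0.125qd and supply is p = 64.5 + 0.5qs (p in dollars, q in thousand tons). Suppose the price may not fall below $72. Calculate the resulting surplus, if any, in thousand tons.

0

Rearranging demand gives qd = 771 - 8p; rearranging supply gives qs = 2p - 129. In a free market, 771 - 8p = 2p - 129 gives the equilibrium p* = 90, q* = 51.
Since 72 is below p* = 90, the floor does not bind and the free-market outcome prevails.
Since the control does not bind, there is no surplus.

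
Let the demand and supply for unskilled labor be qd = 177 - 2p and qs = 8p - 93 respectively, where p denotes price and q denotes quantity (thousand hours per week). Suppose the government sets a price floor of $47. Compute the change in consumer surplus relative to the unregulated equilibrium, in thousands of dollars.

-2060

In a free market, 177 - 2p = 8p - 93 gives the equilibrium p* = 27, q* = 123.
Since 47 > 27, the floor is binding.
At p = 47: qd = 177 - 2·47 = 83 and qs = 8·47 - 93 = 283.
Consumer surplus without the control is ½ · (88.5 - 27) · 123 = 3782.25.
With the floor, consumers buy 83 units at 47, so CS = ½ · (88.5 - 47) · 83 = 1722.25.
Change in consumer surplus = 1722.25 - 3782.25 = -2060.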